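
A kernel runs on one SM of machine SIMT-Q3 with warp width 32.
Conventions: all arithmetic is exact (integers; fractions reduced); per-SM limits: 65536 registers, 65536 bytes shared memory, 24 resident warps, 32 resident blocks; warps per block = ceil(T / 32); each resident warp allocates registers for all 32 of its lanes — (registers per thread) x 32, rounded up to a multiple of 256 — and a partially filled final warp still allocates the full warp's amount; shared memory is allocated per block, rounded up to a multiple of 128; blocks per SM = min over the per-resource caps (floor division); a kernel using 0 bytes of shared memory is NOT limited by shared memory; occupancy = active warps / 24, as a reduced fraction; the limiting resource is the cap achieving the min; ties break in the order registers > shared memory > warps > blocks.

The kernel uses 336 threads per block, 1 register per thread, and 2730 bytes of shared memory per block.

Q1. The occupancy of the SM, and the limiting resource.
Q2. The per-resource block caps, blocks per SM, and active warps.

Answer: occupancy 11/12, limited by warps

registers: 23 blocks
shared memory: 23 blocks
warps: 2 blocks
blocks: 32 blocks

Answer: 2 blocks, 22 active warps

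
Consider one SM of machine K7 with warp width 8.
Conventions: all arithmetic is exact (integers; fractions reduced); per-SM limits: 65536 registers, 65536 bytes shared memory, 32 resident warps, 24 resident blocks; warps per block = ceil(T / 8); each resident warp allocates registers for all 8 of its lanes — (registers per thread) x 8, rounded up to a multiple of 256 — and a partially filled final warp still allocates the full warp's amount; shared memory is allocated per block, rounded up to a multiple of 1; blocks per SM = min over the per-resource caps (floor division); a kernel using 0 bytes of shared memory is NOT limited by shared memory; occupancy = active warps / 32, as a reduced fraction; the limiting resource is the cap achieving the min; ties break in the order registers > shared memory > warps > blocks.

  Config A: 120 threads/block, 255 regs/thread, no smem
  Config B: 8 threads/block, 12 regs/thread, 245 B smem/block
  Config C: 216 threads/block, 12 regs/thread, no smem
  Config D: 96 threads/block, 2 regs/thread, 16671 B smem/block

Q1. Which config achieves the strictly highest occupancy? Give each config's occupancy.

occupancies: A 15/16, B 3/4, C 27/32, D 3/4

Answer: A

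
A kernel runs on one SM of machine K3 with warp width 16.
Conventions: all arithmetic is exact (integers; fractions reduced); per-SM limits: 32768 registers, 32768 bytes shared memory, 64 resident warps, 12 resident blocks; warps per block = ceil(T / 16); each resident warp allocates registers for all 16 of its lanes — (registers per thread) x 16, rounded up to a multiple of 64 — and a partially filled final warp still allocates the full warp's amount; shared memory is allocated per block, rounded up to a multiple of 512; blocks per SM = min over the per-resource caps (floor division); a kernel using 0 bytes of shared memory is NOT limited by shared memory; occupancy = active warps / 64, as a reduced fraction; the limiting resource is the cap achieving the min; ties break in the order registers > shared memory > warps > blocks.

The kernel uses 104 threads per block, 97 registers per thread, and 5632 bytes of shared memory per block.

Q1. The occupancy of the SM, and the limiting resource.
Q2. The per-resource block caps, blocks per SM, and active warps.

Answer: occupancy 7/32, limited by registers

registers: 2 blocks
shared memory: 5 blocks
warps: 9 blocks
blocks: 12 blocks

Answer: 2 blocks, 14 active warps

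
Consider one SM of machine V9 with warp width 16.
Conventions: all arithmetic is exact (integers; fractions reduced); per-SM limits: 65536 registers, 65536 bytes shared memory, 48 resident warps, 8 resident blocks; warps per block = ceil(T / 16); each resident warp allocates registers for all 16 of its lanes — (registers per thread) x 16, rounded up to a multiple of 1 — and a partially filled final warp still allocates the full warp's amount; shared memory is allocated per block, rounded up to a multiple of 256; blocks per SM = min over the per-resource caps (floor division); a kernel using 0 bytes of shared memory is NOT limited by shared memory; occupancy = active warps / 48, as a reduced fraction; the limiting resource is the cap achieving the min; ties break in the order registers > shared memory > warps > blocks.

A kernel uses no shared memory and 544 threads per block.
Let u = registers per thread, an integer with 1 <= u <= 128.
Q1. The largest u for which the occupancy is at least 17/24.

Answer: u = 120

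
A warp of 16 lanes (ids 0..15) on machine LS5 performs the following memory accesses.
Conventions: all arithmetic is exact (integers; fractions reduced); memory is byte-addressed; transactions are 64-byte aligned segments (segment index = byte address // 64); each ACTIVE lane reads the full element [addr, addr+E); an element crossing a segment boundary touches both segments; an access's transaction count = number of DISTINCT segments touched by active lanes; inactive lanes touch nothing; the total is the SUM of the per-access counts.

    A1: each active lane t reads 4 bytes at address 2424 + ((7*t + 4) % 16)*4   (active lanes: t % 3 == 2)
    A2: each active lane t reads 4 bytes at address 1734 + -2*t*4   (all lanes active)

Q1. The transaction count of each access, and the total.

A1: 2 transactions
A2: 3 transactions

Answer: 2,3; total 5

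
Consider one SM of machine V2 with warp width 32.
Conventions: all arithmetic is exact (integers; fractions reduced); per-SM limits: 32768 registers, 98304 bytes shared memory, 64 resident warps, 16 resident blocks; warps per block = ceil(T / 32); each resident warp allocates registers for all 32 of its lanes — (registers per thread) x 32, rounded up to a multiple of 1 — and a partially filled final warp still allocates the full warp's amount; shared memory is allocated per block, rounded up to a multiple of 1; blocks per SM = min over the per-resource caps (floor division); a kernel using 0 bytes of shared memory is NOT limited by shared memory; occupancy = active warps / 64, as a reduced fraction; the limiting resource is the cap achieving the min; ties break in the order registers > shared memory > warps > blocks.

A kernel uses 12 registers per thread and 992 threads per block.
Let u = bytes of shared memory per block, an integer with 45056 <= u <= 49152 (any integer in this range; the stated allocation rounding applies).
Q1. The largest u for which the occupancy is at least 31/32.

Answer: u = 49152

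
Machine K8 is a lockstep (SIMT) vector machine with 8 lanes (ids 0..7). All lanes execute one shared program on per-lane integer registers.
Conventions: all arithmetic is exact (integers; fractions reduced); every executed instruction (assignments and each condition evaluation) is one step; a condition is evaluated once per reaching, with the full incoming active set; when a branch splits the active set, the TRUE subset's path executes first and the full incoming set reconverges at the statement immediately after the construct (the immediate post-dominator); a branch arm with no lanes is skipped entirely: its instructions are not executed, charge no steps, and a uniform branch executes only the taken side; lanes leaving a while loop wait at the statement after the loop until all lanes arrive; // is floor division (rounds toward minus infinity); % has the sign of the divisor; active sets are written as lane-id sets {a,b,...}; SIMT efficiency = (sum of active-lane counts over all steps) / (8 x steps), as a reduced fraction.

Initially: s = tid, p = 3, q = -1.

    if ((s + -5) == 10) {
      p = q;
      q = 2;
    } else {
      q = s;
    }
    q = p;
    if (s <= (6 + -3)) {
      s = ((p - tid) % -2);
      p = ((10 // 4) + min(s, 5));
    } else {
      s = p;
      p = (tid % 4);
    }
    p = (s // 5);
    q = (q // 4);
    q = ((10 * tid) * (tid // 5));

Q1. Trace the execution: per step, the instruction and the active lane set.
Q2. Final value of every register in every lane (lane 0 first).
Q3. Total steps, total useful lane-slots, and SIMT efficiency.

step 0: eval ((s + -5) == 10)        {0,1,2,3,4,5,6,7}
step 1: q <- s                       {0,1,2,3,4,5,6,7}
step 2: q <- p                       {0,1,2,3,4,5,6,7}
step 3: eval (s <= (6 + -3))         {0,1,2,3,4,5,6,7}
step 4: s <- ((p - tid) % -2)        {0,1,2,3}
step 5: p <- ((10 // 4) + min(s, 5)) {0,1,2,3}
step 6: s <- p                       {4,5,6,7}
step 7: p <- (tid % 4)               {4,5,6,7}
step 8: p <- (s // 5)                {0,1,2,3,4,5,6,7}
step 9: q <- (q // 4)                {0,1,2,3,4,5,6,7}
step 10: q <- ((10 * tid) * (tid // 5)) {0,1,2,3,4,5,6,7}

Answer: 11 steps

s: -1,0,-1,0,3,3,3,3
p: -1,0,-1,0,0,0,0,0
q: 0,0,0,0,0,50,60,70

steps = 11; useful = 72; efficiency = 72/88 = 9/11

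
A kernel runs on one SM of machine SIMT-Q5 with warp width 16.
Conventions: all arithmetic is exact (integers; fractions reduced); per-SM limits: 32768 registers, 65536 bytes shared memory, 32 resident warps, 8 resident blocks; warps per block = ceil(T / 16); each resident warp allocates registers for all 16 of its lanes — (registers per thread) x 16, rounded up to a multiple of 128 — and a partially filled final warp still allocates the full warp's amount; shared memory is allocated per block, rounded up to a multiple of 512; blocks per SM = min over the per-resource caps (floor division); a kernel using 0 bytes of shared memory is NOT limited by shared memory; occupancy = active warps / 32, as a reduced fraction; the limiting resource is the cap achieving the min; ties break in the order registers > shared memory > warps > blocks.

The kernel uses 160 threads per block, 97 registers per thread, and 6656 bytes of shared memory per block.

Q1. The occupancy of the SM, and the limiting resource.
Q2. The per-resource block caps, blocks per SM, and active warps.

Answer: occupancy 5/16, limited by registers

registers: 1 block
shared memory: 9 blocks
warps: 3 blocks
blocks: 8 blocks

Answer: 1 block, 10 active warps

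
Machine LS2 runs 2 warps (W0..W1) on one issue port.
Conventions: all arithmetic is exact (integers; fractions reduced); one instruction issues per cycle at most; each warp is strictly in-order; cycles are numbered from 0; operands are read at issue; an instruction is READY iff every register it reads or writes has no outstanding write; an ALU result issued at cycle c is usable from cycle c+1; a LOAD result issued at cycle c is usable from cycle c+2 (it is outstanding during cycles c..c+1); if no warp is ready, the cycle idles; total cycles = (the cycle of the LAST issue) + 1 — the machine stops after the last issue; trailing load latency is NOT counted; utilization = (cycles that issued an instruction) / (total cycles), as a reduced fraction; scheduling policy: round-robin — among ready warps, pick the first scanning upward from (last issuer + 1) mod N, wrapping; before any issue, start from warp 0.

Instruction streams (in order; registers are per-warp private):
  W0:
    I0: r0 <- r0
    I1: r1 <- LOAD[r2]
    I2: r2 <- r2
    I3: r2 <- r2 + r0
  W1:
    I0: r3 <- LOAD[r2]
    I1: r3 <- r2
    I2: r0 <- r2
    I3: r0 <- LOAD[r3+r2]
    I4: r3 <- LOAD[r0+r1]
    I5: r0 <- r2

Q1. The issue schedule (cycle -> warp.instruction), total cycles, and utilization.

cycle 0: W0.I0
cycle 1: W1.I0
cycle 2: W0.I1
cycle 3: W1.I1
cycle 4: W0.I2
cycle 5: W1.I2
cycle 6: W0.I3
cycle 7: W1.I3
cycle 8: idle
cycle 9: W1.I4
cycle 10: W1.I5

Answer: 11 cycles, utilization 10/11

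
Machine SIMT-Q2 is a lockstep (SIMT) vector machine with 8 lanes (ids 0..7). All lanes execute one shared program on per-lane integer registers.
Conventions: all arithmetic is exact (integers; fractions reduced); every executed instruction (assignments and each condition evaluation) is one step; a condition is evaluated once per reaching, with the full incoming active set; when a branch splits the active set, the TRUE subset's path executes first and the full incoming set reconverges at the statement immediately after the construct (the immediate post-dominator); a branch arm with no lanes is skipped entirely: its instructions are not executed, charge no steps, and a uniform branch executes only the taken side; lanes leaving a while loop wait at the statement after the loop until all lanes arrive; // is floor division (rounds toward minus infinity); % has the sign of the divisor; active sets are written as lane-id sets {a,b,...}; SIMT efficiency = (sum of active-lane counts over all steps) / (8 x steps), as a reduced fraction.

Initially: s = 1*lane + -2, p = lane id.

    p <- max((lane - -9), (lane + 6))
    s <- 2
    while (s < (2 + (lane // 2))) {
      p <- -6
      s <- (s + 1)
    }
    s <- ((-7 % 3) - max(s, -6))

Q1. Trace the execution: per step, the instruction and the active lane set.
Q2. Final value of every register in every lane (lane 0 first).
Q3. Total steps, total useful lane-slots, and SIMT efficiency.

step 0: p <- max((lane - -9), (lane + 6)) {0,1,2,3,4,5,6,7}
step 1: s <- 2                       {0,1,2,3,4,5,6,7}
step 2: eval (s < (2 + (lane // 2))) {0,1,2,3,4,5,6,7}
step 3: p <- -6                      {2,3,4,5,6,7}
step 4: s <- (s + 1)                 {2,3,4,5,6,7}
step 5: eval (s < (2 + (lane // 2))) {2,3,4,5,6,7}
step 6: p <- -6                      {4,5,6,7}
step 7: s <- (s + 1)                 {4,5,6,7}
step 8: eval (s < (2 + (lane // 2))) {4,5,6,7}
step 9: p <- -6                      {6,7}
step 10: s <- (s + 1)                 {6,7}
step 11: eval (s < (2 + (lane // 2))) {6,7}
step 12: s <- ((-7 % 3) - max(s, -6)) {0,1,2,3,4,5,6,7}

Answer: 13 steps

s: 0,0,-1,-1,-2,-2,-3,-3
p: 9,10,-6,-6,-6,-6,-6,-6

steps = 13; useful = 68; efficiency = 68/104 = 17/26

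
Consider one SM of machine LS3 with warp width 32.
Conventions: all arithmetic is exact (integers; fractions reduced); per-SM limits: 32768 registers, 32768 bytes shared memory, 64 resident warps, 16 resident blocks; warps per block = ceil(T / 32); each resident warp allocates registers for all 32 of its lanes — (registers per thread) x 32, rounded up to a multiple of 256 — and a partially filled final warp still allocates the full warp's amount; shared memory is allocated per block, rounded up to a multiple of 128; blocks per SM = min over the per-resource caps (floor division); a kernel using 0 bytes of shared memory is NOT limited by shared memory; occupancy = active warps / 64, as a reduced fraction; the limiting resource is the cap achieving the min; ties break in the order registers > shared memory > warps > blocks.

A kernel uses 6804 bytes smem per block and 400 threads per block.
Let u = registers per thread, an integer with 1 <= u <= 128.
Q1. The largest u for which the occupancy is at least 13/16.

Answer: u = 16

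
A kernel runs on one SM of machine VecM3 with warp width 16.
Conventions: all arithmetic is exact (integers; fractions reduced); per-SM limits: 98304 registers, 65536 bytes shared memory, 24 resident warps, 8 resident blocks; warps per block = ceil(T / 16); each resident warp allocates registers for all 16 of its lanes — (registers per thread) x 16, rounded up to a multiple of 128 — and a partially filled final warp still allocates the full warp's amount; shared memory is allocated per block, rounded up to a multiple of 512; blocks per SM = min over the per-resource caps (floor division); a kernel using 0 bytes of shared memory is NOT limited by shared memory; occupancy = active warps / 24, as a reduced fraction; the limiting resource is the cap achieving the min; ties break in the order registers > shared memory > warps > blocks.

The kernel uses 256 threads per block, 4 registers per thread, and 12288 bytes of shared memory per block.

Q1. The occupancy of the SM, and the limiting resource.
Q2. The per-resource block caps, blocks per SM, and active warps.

Answer: occupancy 2/3, limited by warps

registers: 48 blocks
shared memory: 5 blocks
warps: 1 block
blocks: 8 blocks

Answer: 1 block, 16 active warps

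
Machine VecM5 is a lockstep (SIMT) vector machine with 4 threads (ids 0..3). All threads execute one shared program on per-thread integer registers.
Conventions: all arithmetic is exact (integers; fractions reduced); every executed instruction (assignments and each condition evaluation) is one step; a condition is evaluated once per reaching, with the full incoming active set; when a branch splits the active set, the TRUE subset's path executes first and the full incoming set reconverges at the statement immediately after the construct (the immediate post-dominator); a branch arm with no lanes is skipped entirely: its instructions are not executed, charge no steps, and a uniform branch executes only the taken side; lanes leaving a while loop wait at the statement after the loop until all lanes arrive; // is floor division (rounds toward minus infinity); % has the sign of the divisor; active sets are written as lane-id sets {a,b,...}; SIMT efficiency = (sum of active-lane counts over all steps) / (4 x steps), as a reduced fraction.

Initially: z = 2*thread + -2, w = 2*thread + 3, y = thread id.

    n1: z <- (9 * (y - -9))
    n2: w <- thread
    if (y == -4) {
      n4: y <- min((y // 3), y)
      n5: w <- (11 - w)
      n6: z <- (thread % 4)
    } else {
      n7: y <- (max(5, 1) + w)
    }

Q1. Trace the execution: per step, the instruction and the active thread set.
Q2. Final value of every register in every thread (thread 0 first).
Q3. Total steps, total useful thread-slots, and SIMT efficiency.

step 0: z <- (9 * (y - -9))          {0,1,2,3}
step 1: w <- thread                  {0,1,2,3}
step 2: eval (y == -4)               {0,1,2,3}
step 3: y <- (max(5, 1) + w)         {0,1,2,3}

Answer: 4 steps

z: 81,90,99,108
w: 0,1,2,3
y: 5,6,7,8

steps = 4; useful = 16; efficiency = 16/16 = 1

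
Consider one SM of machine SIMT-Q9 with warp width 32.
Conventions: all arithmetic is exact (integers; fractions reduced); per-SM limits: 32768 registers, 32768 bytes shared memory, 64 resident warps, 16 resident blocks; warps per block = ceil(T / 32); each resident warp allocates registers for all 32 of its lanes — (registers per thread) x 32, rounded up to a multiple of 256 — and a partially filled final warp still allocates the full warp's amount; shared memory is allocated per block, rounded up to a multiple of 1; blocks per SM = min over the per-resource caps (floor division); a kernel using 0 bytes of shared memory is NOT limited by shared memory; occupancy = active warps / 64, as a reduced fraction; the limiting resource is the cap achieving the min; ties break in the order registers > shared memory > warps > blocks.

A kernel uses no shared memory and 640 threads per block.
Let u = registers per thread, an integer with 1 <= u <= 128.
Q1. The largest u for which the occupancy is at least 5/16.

Answer: u = 48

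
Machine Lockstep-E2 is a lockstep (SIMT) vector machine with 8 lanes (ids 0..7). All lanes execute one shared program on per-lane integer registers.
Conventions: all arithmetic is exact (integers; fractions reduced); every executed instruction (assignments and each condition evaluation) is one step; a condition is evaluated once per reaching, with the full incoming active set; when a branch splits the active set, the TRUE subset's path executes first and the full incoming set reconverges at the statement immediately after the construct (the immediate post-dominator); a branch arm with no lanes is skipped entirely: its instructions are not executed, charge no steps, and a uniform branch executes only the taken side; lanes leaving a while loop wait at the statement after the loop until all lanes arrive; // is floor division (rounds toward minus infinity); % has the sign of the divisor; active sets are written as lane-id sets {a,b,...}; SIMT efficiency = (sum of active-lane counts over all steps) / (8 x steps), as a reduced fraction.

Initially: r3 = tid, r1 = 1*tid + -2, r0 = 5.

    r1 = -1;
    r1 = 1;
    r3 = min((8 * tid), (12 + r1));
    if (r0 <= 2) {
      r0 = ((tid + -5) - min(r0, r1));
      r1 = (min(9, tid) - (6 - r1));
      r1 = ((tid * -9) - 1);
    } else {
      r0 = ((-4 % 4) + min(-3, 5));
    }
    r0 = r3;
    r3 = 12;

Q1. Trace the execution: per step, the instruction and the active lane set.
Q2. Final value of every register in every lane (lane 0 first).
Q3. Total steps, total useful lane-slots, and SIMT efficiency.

step 0: r1 <- -1                     {0,1,2,3,4,5,6,7}
step 1: r1 <- 1                      {0,1,2,3,4,5,6,7}
step 2: r3 <- min((8 * tid), (12 + r1)) {0,1,2,3,4,5,6,7}
step 3: eval (r0 <= 2)               {0,1,2,3,4,5,6,7}
step 4: r0 <- ((-4 % 4) + min(-3, 5)) {0,1,2,3,4,5,6,7}
step 5: r0 <- r3                     {0,1,2,3,4,5,6,7}
step 6: r3 <- 12                     {0,1,2,3,4,5,6,7}

Answer: 7 steps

r3: 12,12,12,12,12,12,12,12
r1: 1,1,1,1,1,1,1,1
r0: 0,8,13,13,13,13,13,13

steps = 7; useful = 56; efficiency = 56/56 = 1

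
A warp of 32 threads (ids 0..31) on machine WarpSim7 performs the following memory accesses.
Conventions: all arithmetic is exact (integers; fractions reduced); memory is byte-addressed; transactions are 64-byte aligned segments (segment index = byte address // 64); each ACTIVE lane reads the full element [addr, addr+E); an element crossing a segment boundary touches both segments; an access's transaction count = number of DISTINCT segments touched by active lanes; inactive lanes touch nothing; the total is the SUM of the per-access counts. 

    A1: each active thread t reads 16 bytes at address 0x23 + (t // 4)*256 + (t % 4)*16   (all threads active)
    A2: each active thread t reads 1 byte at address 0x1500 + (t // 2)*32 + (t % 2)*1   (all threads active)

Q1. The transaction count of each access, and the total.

A1: 16 transactions
A2: 8 transactions

Answer: 16,8; total 24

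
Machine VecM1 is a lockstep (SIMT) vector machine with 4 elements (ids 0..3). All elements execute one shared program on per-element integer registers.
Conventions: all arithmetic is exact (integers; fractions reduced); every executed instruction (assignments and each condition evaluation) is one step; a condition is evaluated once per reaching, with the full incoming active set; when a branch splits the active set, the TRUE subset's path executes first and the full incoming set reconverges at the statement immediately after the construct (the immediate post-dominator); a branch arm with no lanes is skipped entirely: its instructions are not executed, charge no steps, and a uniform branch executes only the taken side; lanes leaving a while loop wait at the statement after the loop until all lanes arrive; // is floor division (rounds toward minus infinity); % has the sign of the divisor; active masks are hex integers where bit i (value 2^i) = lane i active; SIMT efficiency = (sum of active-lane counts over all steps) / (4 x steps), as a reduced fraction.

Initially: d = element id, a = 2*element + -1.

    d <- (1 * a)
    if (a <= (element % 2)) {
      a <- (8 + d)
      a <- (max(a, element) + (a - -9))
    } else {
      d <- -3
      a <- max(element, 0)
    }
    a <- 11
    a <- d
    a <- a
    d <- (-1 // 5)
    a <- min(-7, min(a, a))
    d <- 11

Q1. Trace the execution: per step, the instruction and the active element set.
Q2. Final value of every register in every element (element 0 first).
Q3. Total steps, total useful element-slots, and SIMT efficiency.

step 0: d <- (1 * a)                 0xf
step 1: eval (a <= (element % 2))    0xf
step 2: a <- (8 + d)                 0x3
step 3: a <- (max(a, element) + (a - -9)) 0x3
step 4: d <- -3                      0xc
step 5: a <- max(element, 0)         0xc
step 6: a <- 11                      0xf
step 7: a <- d                       0xf
step 8: a <- a                       0xf
step 9: d <- (-1 // 5)               0xf
step 10: a <- min(-7, min(a, a))      0xf
step 11: d <- 11                      0xf

Answer: 12 steps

d: 11,11,11,11
a: -7,-7,-7,-7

steps = 12; useful = 40; efficiency = 40/48 = 5/6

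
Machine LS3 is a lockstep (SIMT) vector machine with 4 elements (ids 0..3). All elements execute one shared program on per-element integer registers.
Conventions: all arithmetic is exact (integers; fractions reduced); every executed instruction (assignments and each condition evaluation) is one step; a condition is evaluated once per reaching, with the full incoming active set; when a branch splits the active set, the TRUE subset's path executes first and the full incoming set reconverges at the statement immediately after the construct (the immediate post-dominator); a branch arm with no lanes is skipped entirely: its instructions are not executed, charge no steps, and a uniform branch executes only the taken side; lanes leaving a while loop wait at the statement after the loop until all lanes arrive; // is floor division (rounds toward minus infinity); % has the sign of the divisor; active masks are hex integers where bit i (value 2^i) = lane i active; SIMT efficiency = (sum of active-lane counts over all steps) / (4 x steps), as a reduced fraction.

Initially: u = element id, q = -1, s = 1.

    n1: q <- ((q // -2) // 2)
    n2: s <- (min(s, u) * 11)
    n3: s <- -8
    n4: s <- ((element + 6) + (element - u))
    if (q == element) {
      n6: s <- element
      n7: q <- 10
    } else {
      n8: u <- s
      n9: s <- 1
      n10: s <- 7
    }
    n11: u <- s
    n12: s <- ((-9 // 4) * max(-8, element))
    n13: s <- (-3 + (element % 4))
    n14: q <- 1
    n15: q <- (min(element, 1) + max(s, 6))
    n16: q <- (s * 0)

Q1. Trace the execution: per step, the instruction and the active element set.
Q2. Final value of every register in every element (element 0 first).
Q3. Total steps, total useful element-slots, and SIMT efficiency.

step 0: q <- ((q // -2) // 2)        0xf
step 1: s <- (min(s, u) * 11)        0xf
step 2: s <- -8                      0xf
step 3: s <- ((element + 6) + (element - u)) 0xf
step 4: eval (q == element)          0xf
step 5: s <- element                 0x1
step 6: q <- 10                      0x1
step 7: u <- s                       0xe
step 8: s <- 1                       0xe
step 9: s <- 7                       0xe
step 10: u <- s                       0xf
step 11: s <- ((-9 // 4) * max(-8, element)) 0xf
step 12: s <- (-3 + (element % 4))    0xf
step 13: q <- 1                       0xf
step 14: q <- (min(element, 1) + max(s, 6)) 0xf
step 15: q <- (s * 0)                 0xf

Answer: 16 steps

u: 0,7,7,7
q: 0,0,0,0
s: -3,-2,-1,0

steps = 16; useful = 55; efficiency = 55/64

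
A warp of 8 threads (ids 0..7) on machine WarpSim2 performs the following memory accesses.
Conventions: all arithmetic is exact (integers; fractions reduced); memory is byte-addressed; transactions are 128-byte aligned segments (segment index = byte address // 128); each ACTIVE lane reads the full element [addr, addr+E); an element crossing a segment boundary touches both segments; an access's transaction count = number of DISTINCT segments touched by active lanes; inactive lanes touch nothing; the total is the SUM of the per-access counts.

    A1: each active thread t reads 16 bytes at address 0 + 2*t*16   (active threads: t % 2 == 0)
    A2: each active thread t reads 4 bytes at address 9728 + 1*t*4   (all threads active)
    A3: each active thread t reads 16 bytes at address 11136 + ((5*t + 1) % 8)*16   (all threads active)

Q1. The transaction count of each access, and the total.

A1: 2 transactions
A2: 1 transaction
A3: 1 transaction

Answer: 2,1,1; total 4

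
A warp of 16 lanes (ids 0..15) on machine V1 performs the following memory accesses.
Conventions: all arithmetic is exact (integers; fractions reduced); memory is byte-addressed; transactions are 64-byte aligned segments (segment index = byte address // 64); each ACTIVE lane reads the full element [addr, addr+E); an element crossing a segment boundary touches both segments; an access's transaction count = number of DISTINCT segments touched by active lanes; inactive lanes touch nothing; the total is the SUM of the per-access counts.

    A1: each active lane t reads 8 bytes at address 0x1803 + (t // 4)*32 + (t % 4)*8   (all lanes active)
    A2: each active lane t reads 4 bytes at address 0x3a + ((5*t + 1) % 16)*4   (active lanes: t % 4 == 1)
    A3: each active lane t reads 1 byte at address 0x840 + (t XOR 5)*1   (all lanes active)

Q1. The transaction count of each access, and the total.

A1: 3 transactions
A2: 1 transaction
A3: 1 transaction

Answer: 3,1,1; total 5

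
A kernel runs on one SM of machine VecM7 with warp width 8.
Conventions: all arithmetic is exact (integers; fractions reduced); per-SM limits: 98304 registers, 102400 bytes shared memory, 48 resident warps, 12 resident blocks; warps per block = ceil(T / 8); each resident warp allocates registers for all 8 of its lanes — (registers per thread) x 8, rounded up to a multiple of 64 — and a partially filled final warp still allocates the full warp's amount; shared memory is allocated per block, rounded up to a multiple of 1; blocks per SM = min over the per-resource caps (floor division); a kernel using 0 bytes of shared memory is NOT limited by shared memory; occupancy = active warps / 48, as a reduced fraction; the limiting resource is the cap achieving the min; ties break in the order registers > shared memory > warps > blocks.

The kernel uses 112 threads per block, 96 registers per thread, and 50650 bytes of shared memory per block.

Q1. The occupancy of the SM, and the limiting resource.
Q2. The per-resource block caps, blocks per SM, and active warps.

Answer: occupancy 7/12, limited by shared memory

registers: 9 blocks
shared memory: 2 blocks
warps: 3 blocks
blocks: 12 blocks

Answer: 2 blocks, 28 active warps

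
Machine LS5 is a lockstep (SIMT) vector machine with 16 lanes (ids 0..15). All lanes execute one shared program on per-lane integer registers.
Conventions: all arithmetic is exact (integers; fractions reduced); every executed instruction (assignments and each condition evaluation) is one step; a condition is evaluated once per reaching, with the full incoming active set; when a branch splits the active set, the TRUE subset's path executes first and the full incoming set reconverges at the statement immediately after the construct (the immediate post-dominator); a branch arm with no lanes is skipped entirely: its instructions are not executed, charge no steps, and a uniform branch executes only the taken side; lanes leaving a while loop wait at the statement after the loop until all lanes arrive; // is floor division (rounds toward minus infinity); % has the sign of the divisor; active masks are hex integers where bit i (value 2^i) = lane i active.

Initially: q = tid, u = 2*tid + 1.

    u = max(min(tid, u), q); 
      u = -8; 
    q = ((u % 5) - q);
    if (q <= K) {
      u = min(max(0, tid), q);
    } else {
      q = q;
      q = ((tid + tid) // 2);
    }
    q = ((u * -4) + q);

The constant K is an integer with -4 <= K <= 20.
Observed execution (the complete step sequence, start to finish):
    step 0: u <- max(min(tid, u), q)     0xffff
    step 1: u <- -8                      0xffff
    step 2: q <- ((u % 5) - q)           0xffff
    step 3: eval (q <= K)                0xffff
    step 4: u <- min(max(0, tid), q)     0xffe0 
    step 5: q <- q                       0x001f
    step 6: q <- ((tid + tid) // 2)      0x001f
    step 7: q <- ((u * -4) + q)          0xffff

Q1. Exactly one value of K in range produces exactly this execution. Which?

Answer: K = -3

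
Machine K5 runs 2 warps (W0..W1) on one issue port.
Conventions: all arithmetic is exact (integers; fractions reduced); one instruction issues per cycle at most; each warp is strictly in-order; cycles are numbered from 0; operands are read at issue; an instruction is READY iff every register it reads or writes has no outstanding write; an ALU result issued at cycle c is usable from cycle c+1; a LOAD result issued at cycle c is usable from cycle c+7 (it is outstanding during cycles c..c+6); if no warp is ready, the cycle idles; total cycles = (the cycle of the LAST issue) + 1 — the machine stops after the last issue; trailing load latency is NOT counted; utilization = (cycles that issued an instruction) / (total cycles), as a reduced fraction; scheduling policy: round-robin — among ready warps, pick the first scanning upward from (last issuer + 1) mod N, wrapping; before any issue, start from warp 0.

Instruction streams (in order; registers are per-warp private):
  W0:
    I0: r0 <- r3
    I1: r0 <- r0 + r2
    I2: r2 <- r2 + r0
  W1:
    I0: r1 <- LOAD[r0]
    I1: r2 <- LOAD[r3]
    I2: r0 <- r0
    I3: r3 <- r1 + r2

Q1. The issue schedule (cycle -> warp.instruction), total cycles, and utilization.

cycle 0: W0.I0
cycle 1: W1.I0
cycle 2: W0.I1
cycle 3: W1.I1
cycle 4: W0.I2
cycle 5: W1.I2
cycle 6: idle
cycle 7: idle
cycle 8: idle
cycle 9: idle
cycle 10: W1.I3

Answer: 11 cycles, utilization 7/11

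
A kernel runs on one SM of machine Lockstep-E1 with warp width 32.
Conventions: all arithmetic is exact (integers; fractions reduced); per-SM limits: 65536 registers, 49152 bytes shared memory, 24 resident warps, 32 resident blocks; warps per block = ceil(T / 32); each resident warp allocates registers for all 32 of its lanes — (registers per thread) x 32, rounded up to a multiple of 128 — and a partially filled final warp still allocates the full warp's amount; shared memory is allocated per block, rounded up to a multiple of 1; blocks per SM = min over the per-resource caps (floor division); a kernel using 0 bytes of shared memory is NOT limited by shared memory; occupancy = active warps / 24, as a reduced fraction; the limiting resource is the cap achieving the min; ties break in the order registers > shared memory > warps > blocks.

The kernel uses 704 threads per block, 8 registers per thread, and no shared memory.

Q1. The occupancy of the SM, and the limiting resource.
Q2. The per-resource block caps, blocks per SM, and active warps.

Answer: occupancy 11/12, limited by warps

registers: 11 blocks
shared memory: no limit (kernel uses none)
warps: 1 block
blocks: 32 blocks

Answer: 1 block, 22 active warps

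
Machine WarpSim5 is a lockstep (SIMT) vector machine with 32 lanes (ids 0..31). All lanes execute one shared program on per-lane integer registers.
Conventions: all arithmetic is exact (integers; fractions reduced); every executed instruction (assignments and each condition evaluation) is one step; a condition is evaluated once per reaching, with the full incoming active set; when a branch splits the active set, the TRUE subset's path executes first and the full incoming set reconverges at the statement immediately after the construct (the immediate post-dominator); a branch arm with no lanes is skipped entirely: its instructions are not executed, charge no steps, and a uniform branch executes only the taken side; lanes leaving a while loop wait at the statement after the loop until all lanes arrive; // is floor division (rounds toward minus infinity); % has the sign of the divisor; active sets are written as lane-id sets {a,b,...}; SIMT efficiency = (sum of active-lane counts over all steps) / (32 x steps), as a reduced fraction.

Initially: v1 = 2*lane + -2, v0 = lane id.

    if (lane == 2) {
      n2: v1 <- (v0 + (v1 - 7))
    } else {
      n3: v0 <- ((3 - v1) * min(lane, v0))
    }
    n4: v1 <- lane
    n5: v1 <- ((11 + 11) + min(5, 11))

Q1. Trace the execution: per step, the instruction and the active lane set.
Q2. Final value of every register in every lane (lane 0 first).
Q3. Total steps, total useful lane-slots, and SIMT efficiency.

step 0: eval (lane == 2)             {0,1,2,3,4,5,6,7,8,9,10,11,12,13,14,15,16,17,18,19,20,21,22,23,24,25,26,27,28,29,30,31}
step 1: v1 <- (v0 + (v1 - 7))        {2}
step 2: v0 <- ((3 - v1) * min(lane, v0)) {0,1,3,4,5,6,7,8,9,10,11,12,13,14,15,16,17,18,19,20,21,22,23,24,25,26,27,28,29,30,31}
step 3: v1 <- lane                   {0,1,2,3,4,5,6,7,8,9,10,11,12,13,14,15,16,17,18,19,20,21,22,23,24,25,26,27,28,29,30,31}
step 4: v1 <- ((11 + 11) + min(5, 11)) {0,1,2,3,4,5,6,7,8,9,10,11,12,13,14,15,16,17,18,19,20,21,22,23,24,25,26,27,28,29,30,31}

Answer: 5 steps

v1: 27,27,27,27,27,27,27,27,27,27,27,27,27,27,27,27,27,27,27,27,27,27,27,27,27,27,27,27,27,27,27,27
v0: 0,3,2,-3,-12,-25,-42,-63,-88,-117,-150,-187,-228,-273,-322,-375,-432,-493,-558,-627,-700,-777,-858,-943,-1032,-1125,-1222,-1323,-1428,-1537,-1650,-1767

steps = 5; useful = 128; efficiency = 128/160 = 4/5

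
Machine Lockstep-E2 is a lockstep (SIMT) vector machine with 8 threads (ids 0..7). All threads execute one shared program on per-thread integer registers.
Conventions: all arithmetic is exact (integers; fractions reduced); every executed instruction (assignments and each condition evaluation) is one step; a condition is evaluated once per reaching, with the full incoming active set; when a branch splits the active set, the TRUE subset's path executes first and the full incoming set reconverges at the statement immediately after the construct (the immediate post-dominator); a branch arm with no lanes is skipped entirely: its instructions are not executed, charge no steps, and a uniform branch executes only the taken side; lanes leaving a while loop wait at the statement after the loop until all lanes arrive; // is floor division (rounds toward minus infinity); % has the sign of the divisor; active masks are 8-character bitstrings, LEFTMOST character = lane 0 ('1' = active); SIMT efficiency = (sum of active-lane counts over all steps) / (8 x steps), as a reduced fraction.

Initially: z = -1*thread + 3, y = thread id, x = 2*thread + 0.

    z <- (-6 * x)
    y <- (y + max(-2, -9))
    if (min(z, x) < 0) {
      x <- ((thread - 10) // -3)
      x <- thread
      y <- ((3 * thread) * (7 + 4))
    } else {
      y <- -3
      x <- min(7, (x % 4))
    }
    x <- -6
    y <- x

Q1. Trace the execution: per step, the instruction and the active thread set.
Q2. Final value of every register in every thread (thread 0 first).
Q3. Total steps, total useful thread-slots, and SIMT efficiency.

step 0: z <- (-6 * x)                11111111
step 1: y <- (y + max(-2, -9))       11111111
step 2: eval (min(z, x) < 0)         11111111
step 3: x <- ((thread - 10) // -3)   01111111
step 4: x <- thread                  01111111
step 5: y <- ((3 * thread) * (7 + 4)) 01111111
step 6: y <- -3                      10000000
step 7: x <- min(7, (x % 4))         10000000
step 8: x <- -6                      11111111
step 9: y <- x                       11111111

Answer: 10 steps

z: 0,-12,-24,-36,-48,-60,-72,-84
y: -6,-6,-6,-6,-6,-6,-6,-6
x: -6,-6,-6,-6,-6,-6,-6,-6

steps = 10; useful = 63; efficiency = 63/80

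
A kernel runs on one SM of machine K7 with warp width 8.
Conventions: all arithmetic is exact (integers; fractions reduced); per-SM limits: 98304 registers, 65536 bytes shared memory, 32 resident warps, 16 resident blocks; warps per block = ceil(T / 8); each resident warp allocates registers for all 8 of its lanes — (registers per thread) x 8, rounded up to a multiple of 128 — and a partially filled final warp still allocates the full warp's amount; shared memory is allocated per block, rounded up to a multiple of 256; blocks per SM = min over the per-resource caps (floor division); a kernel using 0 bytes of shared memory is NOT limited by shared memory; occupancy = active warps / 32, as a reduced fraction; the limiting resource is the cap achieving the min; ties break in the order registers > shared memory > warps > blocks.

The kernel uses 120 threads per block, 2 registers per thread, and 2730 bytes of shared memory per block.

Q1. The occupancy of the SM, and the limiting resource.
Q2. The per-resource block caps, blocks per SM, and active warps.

Answer: occupancy 15/16, limited by warps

registers: 51 blocks
shared memory: 23 blocks
warps: 2 blocks
blocks: 16 blocks

Answer: 2 blocks, 30 active warps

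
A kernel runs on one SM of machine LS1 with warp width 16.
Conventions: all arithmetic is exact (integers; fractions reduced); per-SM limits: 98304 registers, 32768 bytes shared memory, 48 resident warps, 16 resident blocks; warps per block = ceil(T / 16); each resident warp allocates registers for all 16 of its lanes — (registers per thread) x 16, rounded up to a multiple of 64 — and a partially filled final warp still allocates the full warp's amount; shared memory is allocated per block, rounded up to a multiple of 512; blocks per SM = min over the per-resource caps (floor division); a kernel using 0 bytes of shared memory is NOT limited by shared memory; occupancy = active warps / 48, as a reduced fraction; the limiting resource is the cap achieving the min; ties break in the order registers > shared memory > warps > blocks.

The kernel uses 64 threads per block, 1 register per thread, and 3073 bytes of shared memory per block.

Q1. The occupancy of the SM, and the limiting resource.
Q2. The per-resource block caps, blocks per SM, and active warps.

Answer: occupancy 3/4, limited by shared memory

registers: 384 blocks
shared memory: 9 blocks
warps: 12 blocks
blocks: 16 blocks

Answer: 9 blocks, 36 active warps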